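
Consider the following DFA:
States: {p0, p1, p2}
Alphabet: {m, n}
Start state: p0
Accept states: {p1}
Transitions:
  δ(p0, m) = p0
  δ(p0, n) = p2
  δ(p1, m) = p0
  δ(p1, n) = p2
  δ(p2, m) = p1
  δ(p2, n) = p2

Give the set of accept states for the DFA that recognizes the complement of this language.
Complement accept states = All states \ Original accept states
= {p0, p1, p2} \ {p1}
{p0, p2}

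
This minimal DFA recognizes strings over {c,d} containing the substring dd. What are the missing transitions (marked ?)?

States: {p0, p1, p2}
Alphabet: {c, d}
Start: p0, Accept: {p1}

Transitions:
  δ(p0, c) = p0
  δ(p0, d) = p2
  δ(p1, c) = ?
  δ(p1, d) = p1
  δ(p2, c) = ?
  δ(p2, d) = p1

From the language and accept set, identify what each state tracks — p0: no progress toward dd; p1: substring dd seen; p2: one trailing d.
Each missing δ(q, a) is the state matching the new tracked value after reading a.
δ(p1, c) = p1; δ(p2, c) = p0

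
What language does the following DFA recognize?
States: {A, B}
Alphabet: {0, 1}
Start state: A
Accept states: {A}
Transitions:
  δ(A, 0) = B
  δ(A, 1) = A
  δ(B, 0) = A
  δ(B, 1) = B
Testing a few strings:
  '1' → accept
  '101' → reject
  '100' → accept
  '10' → reject
State roles: A=even number of 0's so far; B=odd number of 0's so far
All binary strings with an even number of 0's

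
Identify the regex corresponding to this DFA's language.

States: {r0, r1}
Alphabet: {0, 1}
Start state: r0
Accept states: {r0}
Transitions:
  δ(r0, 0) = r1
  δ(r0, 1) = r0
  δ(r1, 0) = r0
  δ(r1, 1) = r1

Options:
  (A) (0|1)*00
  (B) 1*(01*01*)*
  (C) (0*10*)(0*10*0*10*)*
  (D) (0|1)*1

Check each option against the DFA on short strings; one disagreement eliminates an option:
  (A) (0|1)*00: on ε the DFA stays in r0 and accepts (r0 ∈ Accept), but the regex does not match it → eliminate
  (B) 1*(01*01*)*: agrees with the DFA on every string of length ≤ 6
  (C) (0*10*)(0*10*0*10*)*: on ε the DFA stays in r0 and accepts (r0 ∈ Accept), but the regex does not match it → eliminate
  (D) (0|1)*1: on ε the DFA stays in r0 and accepts (r0 ∈ Accept), but the regex does not match it → eliminate
Only (B) is consistent with the DFA.
(B) 1*(01*01*)*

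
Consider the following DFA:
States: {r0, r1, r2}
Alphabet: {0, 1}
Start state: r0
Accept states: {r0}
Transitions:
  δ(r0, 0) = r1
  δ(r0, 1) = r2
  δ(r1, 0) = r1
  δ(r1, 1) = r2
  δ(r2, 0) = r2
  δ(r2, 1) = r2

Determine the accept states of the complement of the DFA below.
Complement accept states = All states \ Original accept states
= {r0, r1, r2} \ {r0}
{r1, r2}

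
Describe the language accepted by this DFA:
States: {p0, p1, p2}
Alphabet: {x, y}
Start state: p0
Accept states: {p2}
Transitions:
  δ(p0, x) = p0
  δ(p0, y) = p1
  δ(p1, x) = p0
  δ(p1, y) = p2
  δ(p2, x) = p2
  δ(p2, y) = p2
Testing a few strings:
  'yxxx' → reject
  'yxx' → reject
  'yxyx' → reject
  'xy' → reject
State roles: p0=no progress toward yy; p1=one trailing y; p2=substring yy seen
All strings over {x,y} containing the substring yy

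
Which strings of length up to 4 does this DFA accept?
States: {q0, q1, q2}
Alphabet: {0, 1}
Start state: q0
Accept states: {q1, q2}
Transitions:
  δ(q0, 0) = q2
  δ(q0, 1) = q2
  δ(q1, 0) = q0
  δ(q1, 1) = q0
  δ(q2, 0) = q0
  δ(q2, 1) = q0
0, 1, 000, 001, 010, 011, 100, 101, 110, 111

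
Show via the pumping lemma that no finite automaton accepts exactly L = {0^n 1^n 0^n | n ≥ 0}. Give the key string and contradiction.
Assume L is regular with pumping length p. Idea: pumping the first 0-block unbalances it against the other two.
Choose s = 0^p 1^p 0^p ∈ L (|s| = 3p ≥ p). By the pumping lemma, s = xyz with |xy| ≤ p, |y| > 0, so y = 0^k with k ≥ 1, inside the first 0-block. Then xy²z = 0^(p+k) 1^p 0^p. The first block has length p+k ≠ p, so the three block lengths are no longer equal and xy²z ∉ L.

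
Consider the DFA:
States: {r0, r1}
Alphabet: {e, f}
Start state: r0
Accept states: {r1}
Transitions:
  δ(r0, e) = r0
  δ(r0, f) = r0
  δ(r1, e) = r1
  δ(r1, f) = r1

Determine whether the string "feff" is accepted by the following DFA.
Processing string "feff":
  r0 --f--> r0
  r0 --e--> r0
  r0 --f--> r0
  r0 --f--> r0
Final state: r0
Accept states: {r1}
No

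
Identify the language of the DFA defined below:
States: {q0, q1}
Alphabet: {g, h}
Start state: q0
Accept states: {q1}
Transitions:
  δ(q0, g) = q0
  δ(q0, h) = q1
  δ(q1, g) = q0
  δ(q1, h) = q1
Testing a few strings:
  'g' → reject
  'ggg' → reject
  'hhg' → reject
  'hgh' → accept
State roles: q0=last symbol not h; q1=last symbol is h
All strings over {g,h} ending with h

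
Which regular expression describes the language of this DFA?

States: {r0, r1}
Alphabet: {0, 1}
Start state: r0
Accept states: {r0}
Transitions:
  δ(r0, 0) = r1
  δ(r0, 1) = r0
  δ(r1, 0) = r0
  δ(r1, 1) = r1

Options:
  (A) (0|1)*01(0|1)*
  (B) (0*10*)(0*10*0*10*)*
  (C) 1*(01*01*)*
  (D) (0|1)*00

Check each option against the DFA on short strings; one disagreement eliminates an option:
  (A) (0|1)*01(0|1)*: on ε the DFA stays in r0 and accepts (r0 ∈ Accept), but the regex does not match it → eliminate
  (B) (0*10*)(0*10*0*10*)*: on ε the DFA stays in r0 and accepts (r0 ∈ Accept), but the regex does not match it → eliminate
  (C) 1*(01*01*)*: agrees with the DFA on every string of length ≤ 6
  (D) (0|1)*00: on ε the DFA stays in r0 and accepts (r0 ∈ Accept), but the regex does not match it → eliminate
Only (C) is consistent with the DFA.
(C) 1*(01*01*)*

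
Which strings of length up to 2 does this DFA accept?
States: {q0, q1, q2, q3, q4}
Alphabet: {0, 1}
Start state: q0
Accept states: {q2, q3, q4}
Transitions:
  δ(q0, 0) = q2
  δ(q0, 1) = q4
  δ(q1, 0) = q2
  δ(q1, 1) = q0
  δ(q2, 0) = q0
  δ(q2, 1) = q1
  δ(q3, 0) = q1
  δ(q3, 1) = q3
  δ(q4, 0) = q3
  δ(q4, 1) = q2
0, 1, 10, 11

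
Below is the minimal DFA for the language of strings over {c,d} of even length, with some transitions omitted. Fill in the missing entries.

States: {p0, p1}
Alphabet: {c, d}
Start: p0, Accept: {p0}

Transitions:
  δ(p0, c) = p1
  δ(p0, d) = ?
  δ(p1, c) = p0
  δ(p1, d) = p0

From the language and accept set, identify what each state tracks — p0: even length so far; p1: odd length so far.
Each missing δ(q, a) is the state matching the new tracked value after reading a.
δ(p0, d) = p1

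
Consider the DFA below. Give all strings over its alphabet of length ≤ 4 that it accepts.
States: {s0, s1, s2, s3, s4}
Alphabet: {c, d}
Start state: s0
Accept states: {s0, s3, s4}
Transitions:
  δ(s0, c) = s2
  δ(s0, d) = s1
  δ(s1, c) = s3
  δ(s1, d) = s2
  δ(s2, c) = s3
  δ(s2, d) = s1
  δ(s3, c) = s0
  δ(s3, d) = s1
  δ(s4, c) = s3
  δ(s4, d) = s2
ε, cc, dc, ccc, cdc, dcc, ddc, ccdc, cdcc, cddc, dcdc, ddcc, dddc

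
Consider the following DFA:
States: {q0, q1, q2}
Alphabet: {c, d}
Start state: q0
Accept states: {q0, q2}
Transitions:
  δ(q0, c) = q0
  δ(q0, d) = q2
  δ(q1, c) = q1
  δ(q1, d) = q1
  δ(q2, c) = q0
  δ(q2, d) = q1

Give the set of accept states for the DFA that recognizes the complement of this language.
Complement accept states = All states \ Original accept states
= {q0, q1, q2} \ {q0, q2}
{q1}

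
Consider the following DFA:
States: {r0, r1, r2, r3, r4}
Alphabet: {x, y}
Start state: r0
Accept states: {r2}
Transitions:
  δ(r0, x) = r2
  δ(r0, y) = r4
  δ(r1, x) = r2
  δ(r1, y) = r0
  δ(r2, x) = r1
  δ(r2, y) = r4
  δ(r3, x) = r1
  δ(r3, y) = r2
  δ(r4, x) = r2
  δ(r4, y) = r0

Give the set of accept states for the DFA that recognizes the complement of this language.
Complement accept states = All states \ Original accept states
= {r0, r1, r2, r3, r4} \ {r2}
{r0, r1, r3, r4}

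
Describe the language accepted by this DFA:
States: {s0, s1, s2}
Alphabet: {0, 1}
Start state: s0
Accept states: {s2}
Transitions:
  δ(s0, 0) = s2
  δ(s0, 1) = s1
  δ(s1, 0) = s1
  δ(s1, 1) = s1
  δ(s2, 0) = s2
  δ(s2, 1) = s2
Testing a few strings:
  '10' → reject
  '1' → reject
  '11' → reject
  '01' → accept
State roles: s0=no input read; s1=started with 1 (dead); s2=started with 0
All binary strings starting with 0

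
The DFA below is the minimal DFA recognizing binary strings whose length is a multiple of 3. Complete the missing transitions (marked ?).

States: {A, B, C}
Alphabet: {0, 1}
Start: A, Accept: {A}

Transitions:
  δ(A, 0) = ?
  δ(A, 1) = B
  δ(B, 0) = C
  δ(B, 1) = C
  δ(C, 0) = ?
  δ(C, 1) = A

From the language and accept set, identify what each state tracks — A: length ≡ 0 (mod 3); B: length ≡ 1 (mod 3); C: length ≡ 2 (mod 3).
Each missing δ(q, a) is the state matching the new tracked value after reading a.
δ(A, 0) = B; δ(C, 0) = A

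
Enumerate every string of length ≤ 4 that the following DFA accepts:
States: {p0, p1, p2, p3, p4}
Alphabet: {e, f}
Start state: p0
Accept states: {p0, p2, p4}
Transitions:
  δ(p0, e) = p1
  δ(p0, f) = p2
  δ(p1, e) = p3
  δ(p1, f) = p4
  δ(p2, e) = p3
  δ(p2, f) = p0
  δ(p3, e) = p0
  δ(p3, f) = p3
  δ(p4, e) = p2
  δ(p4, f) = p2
ε, f, ef, ff, eee, efe, eff, fee, fff, eeef, eefe, efef, efff, feef, fefe, ffef, ffff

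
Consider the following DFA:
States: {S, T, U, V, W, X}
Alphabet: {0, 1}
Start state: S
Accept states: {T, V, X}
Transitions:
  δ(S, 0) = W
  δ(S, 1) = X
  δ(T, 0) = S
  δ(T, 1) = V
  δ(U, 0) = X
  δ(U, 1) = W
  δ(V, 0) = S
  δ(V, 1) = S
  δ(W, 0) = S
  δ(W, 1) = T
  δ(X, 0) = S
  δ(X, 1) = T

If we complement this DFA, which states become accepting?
Complement accept states = All states \ Original accept states
= {S, T, U, V, W, X} \ {T, V, X}
{S, U, W}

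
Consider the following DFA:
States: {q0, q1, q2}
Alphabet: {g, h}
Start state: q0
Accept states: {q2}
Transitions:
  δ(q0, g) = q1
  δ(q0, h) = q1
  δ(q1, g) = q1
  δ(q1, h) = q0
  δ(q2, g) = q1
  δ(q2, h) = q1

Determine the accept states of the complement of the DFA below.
Complement accept states = All states \ Original accept states
= {q0, q1, q2} \ {q2}
{q0, q1}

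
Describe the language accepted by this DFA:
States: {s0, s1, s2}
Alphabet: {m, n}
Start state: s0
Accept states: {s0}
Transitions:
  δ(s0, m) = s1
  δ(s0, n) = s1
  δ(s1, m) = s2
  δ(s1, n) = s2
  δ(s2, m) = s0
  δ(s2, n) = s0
Testing a few strings:
  'nn' → reject
  'n' → reject
  'mm' → reject
  'mmnn' → reject
State roles: s0=length ≡ 0 (mod 3); s1=length ≡ 1 (mod 3); s2=length ≡ 2 (mod 3)
All strings over {m,n} whose length is a multiple of 3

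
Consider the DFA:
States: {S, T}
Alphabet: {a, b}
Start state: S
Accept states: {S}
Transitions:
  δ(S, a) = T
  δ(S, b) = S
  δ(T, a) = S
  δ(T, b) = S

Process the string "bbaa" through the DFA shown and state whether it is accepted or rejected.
Processing string "bbaa":
  S --b--> S
  S --b--> S
  S --a--> T
  T --a--> S
Final state: S
Accept states: {S}
Yes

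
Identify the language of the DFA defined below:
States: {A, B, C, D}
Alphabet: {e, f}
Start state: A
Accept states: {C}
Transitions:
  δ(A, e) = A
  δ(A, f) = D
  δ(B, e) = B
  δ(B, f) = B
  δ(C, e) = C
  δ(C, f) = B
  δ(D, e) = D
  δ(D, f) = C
Testing a few strings:
  'eee' → reject
  'ee' → reject
  'f' → reject
  'e' → reject
State roles: A=zero f's; B=≥ three f's (dead); C=two f's; D=one f
All strings over {e,f} containing exactly two f's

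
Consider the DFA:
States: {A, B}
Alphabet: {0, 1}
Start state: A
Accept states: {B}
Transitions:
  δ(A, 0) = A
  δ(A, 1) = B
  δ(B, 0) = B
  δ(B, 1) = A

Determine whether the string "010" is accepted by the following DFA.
Processing string "010":
  A --0--> A
  A --1--> B
  B --0--> B
Final state: B
Accept states: {B}
Yes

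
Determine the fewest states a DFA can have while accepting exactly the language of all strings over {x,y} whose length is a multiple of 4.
By Myhill–Nerode, count the distinguishable equivalence classes: 4 classes — one per residue of the length mod 4; class i is distinguished from class j by any string of length (4 − i) mod 4.
4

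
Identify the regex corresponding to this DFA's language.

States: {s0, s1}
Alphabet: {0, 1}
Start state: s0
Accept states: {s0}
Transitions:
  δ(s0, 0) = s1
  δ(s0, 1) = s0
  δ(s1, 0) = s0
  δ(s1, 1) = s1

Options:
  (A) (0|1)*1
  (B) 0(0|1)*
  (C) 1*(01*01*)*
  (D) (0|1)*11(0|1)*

Check each option against the DFA on short strings; one disagreement eliminates an option:
  (A) (0|1)*1: on ε the DFA stays in s0 and accepts (s0 ∈ Accept), but the regex does not match it → eliminate
  (B) 0(0|1)*: on ε the DFA stays in s0 and accepts (s0 ∈ Accept), but the regex does not match it → eliminate
  (C) 1*(01*01*)*: agrees with the DFA on every string of length ≤ 6
  (D) (0|1)*11(0|1)*: on ε the DFA stays in s0 and accepts (s0 ∈ Accept), but the regex does not match it → eliminate
Only (C) is consistent with the DFA.
(C) 1*(01*01*)*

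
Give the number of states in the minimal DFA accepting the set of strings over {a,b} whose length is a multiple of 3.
By Myhill–Nerode, count the distinguishable equivalence classes: three classes — length mod 3.
3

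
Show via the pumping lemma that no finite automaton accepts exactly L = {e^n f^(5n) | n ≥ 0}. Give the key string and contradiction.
Assume L is regular with pumping length p. Idea: pumping the e-block breaks the 1:5 ratio.
Choose s = e^p f^(5p) (length 6p ≥ p). By the pumping lemma, s = xyz with |xy| ≤ p, |y| > 0, so y = e^k with k ≥ 1. Then xy²z = e^(p+k) f^(5p). For this to be in L we would need 5p = 5(p+k), i.e. 5k = 0, contradicting k ≥ 1. So xy²z ∉ L.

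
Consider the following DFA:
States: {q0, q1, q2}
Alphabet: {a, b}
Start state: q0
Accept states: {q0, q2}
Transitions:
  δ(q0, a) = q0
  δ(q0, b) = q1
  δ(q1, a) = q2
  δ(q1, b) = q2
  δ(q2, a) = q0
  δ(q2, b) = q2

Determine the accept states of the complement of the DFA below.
Complement accept states = All states \ Original accept states
= {q0, q1, q2} \ {q0, q2}
{q1}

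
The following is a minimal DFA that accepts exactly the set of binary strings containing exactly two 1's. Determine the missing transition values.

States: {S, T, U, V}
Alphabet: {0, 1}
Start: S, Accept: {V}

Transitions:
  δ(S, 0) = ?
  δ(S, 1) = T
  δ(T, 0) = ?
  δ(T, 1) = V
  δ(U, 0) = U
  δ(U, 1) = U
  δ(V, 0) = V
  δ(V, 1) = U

From the language and accept set, identify what each state tracks — S: zero 1's; T: one 1; U: ≥ three 1's (dead); V: two 1's.
Each missing δ(q, a) is the state matching the new tracked value after reading a.
δ(S, 0) = S; δ(T, 0) = T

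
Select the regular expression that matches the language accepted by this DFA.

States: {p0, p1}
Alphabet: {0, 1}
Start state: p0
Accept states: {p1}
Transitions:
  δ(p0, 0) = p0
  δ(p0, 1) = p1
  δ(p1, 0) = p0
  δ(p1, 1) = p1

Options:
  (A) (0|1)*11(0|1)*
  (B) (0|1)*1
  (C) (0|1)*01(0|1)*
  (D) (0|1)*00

Check each option against the DFA on short strings; one disagreement eliminates an option:
  (A) (0|1)*11(0|1)*: on '1' the DFA goes p0 → p1 and accepts (p1 ∈ Accept), but the regex does not match it → eliminate
  (B) (0|1)*1: agrees with the DFA on every string of length ≤ 6
  (C) (0|1)*01(0|1)*: on '1' the DFA goes p0 → p1 and accepts (p1 ∈ Accept), but the regex does not match it → eliminate
  (D) (0|1)*00: on '1' the DFA goes p0 → p1 and accepts (p1 ∈ Accept), but the regex does not match it → eliminate
Only (B) is consistent with the DFA.
(B) (0|1)*1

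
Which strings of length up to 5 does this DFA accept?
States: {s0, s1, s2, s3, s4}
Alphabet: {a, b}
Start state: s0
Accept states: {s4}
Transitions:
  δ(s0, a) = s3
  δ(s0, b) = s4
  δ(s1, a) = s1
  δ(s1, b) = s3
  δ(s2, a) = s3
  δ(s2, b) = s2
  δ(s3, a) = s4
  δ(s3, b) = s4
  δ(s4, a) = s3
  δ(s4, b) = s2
b, aa, ab, baa, bab, aaaa, aaab, abaa, abab, bbaa, bbab, aabaa, aabab, abbaa, abbab, baaaa, baaab, babaa, babab, bbbaa, bbbab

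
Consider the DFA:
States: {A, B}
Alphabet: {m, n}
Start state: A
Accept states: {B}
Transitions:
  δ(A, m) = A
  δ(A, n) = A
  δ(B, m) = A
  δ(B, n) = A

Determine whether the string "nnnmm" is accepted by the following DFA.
Processing string "nnnmm":
  A --n--> A
  A --n--> A
  A --n--> A
  A --m--> A
  A --m--> A
Final state: A
Accept states: {B}
No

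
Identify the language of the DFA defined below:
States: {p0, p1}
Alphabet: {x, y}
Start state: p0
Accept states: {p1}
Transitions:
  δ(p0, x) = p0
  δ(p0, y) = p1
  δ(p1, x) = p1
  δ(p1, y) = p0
Testing a few strings:
  'y' → accept
  'yx' → accept
  'xy' → accept
  'x' → reject
State roles: p0=even number of y's so far; p1=odd number of y's so far
All strings over {x,y} with an odd number of y's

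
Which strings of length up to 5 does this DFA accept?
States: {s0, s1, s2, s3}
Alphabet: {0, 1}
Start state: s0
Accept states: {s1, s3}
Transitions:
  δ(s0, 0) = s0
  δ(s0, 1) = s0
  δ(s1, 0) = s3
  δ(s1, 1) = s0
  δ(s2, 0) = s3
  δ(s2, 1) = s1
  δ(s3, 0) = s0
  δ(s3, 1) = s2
None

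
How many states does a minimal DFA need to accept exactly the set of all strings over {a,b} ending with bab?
By Myhill–Nerode, count the distinguishable equivalence classes: 4 classes — one per longest suffix of the input that is a prefix of 'bab' (lengths 0 through 3); only the length-3 class is accepting.
4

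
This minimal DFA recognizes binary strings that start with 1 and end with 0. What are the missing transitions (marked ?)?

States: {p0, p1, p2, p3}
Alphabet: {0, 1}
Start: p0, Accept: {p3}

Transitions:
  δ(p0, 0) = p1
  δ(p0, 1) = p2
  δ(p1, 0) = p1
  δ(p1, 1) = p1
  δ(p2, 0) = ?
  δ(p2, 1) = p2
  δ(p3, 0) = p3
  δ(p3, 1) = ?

From the language and accept set, identify what each state tracks — p0: no input read; p1: started with 0 (dead); p2: started with 1, last symbol 1; p3: started with 1, last symbol 0.
Each missing δ(q, a) is the state matching the new tracked value after reading a.
δ(p2, 0) = p3; δ(p3, 1) = p2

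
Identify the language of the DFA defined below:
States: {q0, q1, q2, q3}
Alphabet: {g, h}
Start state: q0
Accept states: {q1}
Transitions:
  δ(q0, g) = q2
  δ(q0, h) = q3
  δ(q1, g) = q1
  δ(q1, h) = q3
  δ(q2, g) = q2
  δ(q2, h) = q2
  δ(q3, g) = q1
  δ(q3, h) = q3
Testing a few strings:
  'h' → reject
  'ghg' → reject
  'hggh' → reject
  'g' → reject
State roles: q0=no input read; q1=started with h, last symbol g; q2=started with g (dead); q3=started with h, last symbol h
All strings over {g,h} that start with h and end with g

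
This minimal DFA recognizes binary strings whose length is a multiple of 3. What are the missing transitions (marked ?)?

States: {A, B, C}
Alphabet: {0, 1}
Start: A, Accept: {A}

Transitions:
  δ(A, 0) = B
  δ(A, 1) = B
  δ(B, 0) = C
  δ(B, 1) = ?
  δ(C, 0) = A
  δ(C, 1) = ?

From the language and accept set, identify what each state tracks — A: length ≡ 0 (mod 3); B: length ≡ 1 (mod 3); C: length ≡ 2 (mod 3).
Each missing δ(q, a) is the state matching the new tracked value after reading a.
δ(B, 1) = C; δ(C, 1) = A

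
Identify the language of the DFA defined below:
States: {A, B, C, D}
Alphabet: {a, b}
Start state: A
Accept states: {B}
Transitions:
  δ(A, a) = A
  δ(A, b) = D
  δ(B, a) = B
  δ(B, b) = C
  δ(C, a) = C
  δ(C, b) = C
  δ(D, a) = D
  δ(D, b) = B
Testing a few strings:
  'b' → reject
  'bb' → accept
  'a' → reject
  'aa' → reject
State roles: A=zero b's; B=two b's; C=≥ three b's (dead); D=one b
All strings over {a,b} containing exactly two b's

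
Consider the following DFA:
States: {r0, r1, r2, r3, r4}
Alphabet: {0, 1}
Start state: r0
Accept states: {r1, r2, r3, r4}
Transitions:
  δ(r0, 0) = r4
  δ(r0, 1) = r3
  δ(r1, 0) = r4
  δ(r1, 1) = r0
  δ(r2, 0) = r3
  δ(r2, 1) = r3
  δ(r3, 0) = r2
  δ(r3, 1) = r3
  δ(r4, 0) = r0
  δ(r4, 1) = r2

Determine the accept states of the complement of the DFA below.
Complement accept states = All states \ Original accept states
= {r0, r1, r2, r3, r4} \ {r1, r2, r3, r4}
{r0}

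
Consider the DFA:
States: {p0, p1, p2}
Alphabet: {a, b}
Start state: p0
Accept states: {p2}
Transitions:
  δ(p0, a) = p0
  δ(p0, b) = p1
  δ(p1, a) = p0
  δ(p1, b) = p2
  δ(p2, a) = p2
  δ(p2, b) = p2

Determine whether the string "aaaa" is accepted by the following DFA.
Processing string "aaaa":
  p0 --a--> p0
  p0 --a--> p0
  p0 --a--> p0
  p0 --a--> p0
Final state: p0
Accept states: {p2}
No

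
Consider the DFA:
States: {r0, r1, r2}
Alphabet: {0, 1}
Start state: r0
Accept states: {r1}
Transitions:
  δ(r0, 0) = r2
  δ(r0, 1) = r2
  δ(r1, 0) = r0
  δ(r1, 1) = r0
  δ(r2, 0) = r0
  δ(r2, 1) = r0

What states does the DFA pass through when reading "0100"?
read '0': r0 → r2
  read '1': r2 → r0
  read '0': r0 → r2
  read '0': r2 → r0
r0 -> r2 -> r0 -> r2 -> r0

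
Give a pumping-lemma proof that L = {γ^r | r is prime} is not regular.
Assume L is regular with pumping length p. Idea: pumping by a suitable count produces a composite length.
Let q be a prime with q ≥ p and choose s = γ^q ∈ L. By the pumping lemma, s = xyz with |xy| ≤ p, |y| = k ≥ 1. Take i = q+1: |xy^(q+1)z| = q + q·k = q(1+k). Since q ≥ 2 and 1+k ≥ 2, q(1+k) is composite, so xy^(q+1)z ∉ L.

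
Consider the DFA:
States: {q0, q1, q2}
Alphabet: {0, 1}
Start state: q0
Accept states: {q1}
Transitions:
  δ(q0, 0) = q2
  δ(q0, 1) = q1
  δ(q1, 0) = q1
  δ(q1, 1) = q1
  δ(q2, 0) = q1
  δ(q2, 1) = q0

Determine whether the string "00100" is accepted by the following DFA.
Processing string "00100":
  q0 --0--> q2
  q2 --0--> q1
  q1 --1--> q1
  q1 --0--> q1
  q1 --0--> q1
Final state: q1
Accept states: {q1}
Yes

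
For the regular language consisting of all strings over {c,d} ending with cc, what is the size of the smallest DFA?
By Myhill–Nerode, count the distinguishable equivalence classes: 3 classes — one per longest suffix of the input that is a prefix of 'cc' (lengths 0 through 2); only the length-2 class is accepting.
3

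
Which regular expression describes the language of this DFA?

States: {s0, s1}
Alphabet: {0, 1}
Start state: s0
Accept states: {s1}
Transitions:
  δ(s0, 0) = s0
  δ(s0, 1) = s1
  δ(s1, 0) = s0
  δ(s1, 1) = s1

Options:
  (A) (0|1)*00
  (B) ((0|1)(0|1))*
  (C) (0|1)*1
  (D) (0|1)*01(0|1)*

Check each option against the DFA on short strings; one disagreement eliminates an option:
  (A) (0|1)*00: on '1' the DFA goes s0 → s1 and accepts (s1 ∈ Accept), but the regex does not match it → eliminate
  (B) ((0|1)(0|1))*: on ε the DFA stays in s0 and rejects (s0 ∉ Accept), but the regex matches it → eliminate
  (C) (0|1)*1: agrees with the DFA on every string of length ≤ 6
  (D) (0|1)*01(0|1)*: on '1' the DFA goes s0 → s1 and accepts (s1 ∈ Accept), but the regex does not match it → eliminate
Only (C) is consistent with the DFA.
(C) (0|1)*1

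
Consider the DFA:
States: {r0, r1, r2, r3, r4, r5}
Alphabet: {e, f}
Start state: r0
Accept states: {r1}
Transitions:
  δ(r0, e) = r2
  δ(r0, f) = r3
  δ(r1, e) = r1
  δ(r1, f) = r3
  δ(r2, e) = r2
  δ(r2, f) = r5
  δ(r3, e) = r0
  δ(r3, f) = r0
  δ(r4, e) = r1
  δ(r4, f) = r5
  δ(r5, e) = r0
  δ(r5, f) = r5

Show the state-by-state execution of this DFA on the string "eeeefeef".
read 'e': r0 → r2
  read 'e': r2 → r2
  read 'e': r2 → r2
  read 'e': r2 → r2
  read 'f': r2 → r5
  read 'e': r5 → r0
  read 'e': r0 → r2
  read 'f': r2 → r5
r0 -> r2 -> r2 -> r2 -> r2 -> r5 -> r0 -> r2 -> r5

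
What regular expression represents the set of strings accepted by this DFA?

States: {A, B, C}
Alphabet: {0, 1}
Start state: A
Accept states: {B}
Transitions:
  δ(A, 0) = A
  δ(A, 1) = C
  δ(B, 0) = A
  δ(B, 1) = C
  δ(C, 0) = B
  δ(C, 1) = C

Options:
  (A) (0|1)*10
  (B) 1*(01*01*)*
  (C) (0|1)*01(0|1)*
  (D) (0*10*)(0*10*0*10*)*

Check each option against the DFA on short strings; one disagreement eliminates an option:
  (A) (0|1)*10: agrees with the DFA on every string of length ≤ 6
  (B) 1*(01*01*)*: on ε the DFA stays in A and rejects (A ∉ Accept), but the regex matches it → eliminate
  (C) (0|1)*01(0|1)*: on '01' the DFA goes A → A → C and rejects (C ∉ Accept), but the regex matches it → eliminate
  (D) (0*10*)(0*10*0*10*)*: on '1' the DFA goes A → C and rejects (C ∉ Accept), but the regex matches it → eliminate
Only (A) is consistent with the DFA.
(A) (0|1)*10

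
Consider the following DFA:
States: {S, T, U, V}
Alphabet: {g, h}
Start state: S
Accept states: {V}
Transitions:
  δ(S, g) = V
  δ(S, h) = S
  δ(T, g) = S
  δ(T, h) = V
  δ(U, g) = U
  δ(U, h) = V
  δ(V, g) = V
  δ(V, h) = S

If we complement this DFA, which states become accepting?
Complement accept states = All states \ Original accept states
= {S, T, U, V} \ {V}
{S, T, U}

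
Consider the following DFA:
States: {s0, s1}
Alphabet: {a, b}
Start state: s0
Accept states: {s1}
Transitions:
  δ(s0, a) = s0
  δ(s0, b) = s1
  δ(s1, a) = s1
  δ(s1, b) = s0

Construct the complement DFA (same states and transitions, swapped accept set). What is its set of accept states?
Complement accept states = All states \ Original accept states
= {s0, s1} \ {s1}
{s0}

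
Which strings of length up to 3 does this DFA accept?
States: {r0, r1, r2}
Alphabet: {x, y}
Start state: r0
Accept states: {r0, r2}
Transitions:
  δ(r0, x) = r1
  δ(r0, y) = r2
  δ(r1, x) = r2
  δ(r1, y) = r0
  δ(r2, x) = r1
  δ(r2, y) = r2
ε, y, xx, xy, yy, xxy, xyy, yxx, yxy, yyy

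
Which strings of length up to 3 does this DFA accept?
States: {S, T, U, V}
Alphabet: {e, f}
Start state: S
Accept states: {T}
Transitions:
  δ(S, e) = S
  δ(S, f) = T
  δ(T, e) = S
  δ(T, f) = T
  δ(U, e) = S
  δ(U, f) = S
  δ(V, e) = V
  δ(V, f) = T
f, ef, ff, eef, eff, fef, fff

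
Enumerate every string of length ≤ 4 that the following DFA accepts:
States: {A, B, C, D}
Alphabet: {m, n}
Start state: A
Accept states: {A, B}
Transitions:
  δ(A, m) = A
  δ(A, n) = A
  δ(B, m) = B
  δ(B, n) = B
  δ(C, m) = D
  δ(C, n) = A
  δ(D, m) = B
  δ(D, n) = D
ε, m, n, mm, mn, nm, nn, mmm, mmn, mnm, mnn, nmm, nmn, nnm, nnn, mmmm, mmmn, mmnm, mmnn, mnmm, mnmn, mnnm, mnnn, nmmm, nmmn, nmnm, nmnn, nnmm, nnmn, nnnm, nnnn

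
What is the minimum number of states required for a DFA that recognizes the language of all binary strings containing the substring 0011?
By Myhill–Nerode, count the distinguishable equivalence classes: 5 classes — one per longest suffix of the input that is a prefix of '0011' (lengths 0 through 3), plus an absorbing 'already seen 0011' class.
5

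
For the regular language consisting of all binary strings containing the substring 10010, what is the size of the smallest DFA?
By Myhill–Nerode, count the distinguishable equivalence classes: 6 classes — one per longest suffix of the input that is a prefix of '10010' (lengths 0 through 4), plus an absorbing 'already seen 10010' class.
6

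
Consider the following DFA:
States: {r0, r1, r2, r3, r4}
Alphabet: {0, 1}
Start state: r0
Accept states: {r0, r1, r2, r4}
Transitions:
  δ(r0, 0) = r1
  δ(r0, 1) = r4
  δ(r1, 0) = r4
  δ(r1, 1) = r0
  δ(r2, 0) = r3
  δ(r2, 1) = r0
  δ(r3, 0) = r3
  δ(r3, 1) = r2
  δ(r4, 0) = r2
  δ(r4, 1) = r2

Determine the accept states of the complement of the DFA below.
Complement accept states = All states \ Original accept states
= {r0, r1, r2, r3, r4} \ {r0, r1, r2, r4}
{r3}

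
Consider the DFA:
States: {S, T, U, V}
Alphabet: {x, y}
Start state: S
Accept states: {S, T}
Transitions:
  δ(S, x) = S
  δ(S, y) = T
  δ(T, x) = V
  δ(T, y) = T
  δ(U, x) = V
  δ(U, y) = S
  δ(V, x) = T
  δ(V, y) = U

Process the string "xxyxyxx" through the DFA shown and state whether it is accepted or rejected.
Processing string "xxyxyxx":
  S --x--> S
  S --x--> S
  S --y--> T
  T --x--> V
  V --y--> U
  U --x--> V
  V --x--> T
Final state: T
Accept states: {S, T}
Yes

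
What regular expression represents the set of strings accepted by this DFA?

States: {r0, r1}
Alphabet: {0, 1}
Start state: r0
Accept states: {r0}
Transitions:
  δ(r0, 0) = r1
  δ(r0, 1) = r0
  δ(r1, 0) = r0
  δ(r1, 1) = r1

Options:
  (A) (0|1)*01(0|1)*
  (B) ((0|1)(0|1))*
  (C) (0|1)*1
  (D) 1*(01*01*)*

Check each option against the DFA on short strings; one disagreement eliminates an option:
  (A) (0|1)*01(0|1)*: on ε the DFA stays in r0 and accepts (r0 ∈ Accept), but the regex does not match it → eliminate
  (B) ((0|1)(0|1))*: on '1' the DFA goes r0 → r0 and accepts (r0 ∈ Accept), but the regex does not match it → eliminate
  (C) (0|1)*1: on ε the DFA stays in r0 and accepts (r0 ∈ Accept), but the regex does not match it → eliminate
  (D) 1*(01*01*)*: agrees with the DFA on every string of length ≤ 6
Only (D) is consistent with the DFA.
(D) 1*(01*01*)*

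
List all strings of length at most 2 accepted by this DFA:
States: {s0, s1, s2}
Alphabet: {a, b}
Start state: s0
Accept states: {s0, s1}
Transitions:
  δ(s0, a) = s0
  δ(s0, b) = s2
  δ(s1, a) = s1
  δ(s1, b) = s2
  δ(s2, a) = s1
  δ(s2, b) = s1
ε, a, aa, ba, bb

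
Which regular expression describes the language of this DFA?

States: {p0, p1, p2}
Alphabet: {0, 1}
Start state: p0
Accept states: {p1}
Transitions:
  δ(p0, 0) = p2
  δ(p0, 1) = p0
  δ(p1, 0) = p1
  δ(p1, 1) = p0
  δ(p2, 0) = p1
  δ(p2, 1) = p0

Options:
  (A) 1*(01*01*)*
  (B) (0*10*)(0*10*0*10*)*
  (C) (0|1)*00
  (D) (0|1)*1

Check each option against the DFA on short strings; one disagreement eliminates an option:
  (A) 1*(01*01*)*: on ε the DFA stays in p0 and rejects (p0 ∉ Accept), but the regex matches it → eliminate
  (B) (0*10*)(0*10*0*10*)*: on '1' the DFA goes p0 → p0 and rejects (p0 ∉ Accept), but the regex matches it → eliminate
  (C) (0|1)*00: agrees with the DFA on every string of length ≤ 6
  (D) (0|1)*1: on '1' the DFA goes p0 → p0 and rejects (p0 ∉ Accept), but the regex matches it → eliminate
Only (C) is consistent with the DFA.
(C) (0|1)*00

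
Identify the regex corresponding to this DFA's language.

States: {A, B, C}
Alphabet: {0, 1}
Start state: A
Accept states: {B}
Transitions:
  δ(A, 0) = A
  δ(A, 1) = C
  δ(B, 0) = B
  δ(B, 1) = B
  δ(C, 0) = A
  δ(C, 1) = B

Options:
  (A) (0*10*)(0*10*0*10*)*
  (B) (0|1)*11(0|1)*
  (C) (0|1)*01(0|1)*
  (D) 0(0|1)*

Check each option against the DFA on short strings; one disagreement eliminates an option:
  (A) (0*10*)(0*10*0*10*)*: on '1' the DFA goes A → C and rejects (C ∉ Accept), but the regex matches it → eliminate
  (B) (0|1)*11(0|1)*: agrees with the DFA on every string of length ≤ 6
  (C) (0|1)*01(0|1)*: on '01' the DFA goes A → A → C and rejects (C ∉ Accept), but the regex matches it → eliminate
  (D) 0(0|1)*: on '0' the DFA goes A → A and rejects (A ∉ Accept), but the regex matches it → eliminate
Only (B) is consistent with the DFA.
(B) (0|1)*11(0|1)*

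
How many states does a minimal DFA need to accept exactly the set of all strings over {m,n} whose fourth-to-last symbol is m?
By Myhill–Nerode, count the distinguishable equivalence classes: 2^4 = 16 classes — the DFA must remember the last 4 symbols read; every pair of distinct length-4 suffixes is distinguishable by some continuation.
16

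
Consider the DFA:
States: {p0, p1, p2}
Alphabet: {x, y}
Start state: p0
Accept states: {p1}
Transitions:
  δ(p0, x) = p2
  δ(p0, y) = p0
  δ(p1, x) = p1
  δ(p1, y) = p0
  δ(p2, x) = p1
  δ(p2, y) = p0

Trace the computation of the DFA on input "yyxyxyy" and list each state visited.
read 'y': p0 → p0
  read 'y': p0 → p0
  read 'x': p0 → p2
  read 'y': p2 → p0
  read 'x': p0 → p2
  read 'y': p2 → p0
  read 'y': p0 → p0
p0 -> p0 -> p0 -> p2 -> p0 -> p2 -> p0 -> p0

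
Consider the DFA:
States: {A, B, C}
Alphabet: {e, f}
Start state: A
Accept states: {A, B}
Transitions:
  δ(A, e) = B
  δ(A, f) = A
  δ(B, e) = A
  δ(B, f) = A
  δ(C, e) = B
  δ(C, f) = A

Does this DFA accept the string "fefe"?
Processing string "fefe":
  A --f--> A
  A --e--> B
  B --f--> A
  A --e--> B
Final state: B
Accept states: {A, B}
Yes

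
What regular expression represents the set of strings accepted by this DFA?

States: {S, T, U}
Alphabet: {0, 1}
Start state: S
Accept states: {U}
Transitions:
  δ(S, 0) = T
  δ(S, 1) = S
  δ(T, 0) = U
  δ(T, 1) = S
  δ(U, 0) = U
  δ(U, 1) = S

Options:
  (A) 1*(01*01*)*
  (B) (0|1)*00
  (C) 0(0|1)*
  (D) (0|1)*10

Check each option against the DFA on short strings; one disagreement eliminates an option:
  (A) 1*(01*01*)*: on ε the DFA stays in S and rejects (S ∉ Accept), but the regex matches it → eliminate
  (B) (0|1)*00: agrees with the DFA on every string of length ≤ 6
  (C) 0(0|1)*: on '0' the DFA goes S → T and rejects (T ∉ Accept), but the regex matches it → eliminate
  (D) (0|1)*10: on '00' the DFA goes S → T → U and accepts (U ∈ Accept), but the regex does not match it → eliminate
Only (B) is consistent with the DFA.
(B) (0|1)*00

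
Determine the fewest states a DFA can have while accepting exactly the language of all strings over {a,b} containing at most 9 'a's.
By Myhill–Nerode, count the distinguishable equivalence classes: 11 classes — having seen 0, 1, …, 9, or >9 copies of 'a'; counts 0 through 9 are accepting and >9 is dead.
11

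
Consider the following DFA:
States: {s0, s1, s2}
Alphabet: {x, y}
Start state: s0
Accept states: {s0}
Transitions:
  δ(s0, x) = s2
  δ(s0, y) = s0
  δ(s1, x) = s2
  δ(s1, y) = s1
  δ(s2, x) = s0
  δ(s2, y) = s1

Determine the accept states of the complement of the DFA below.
Complement accept states = All states \ Original accept states
= {s0, s1, s2} \ {s0}
{s1, s2}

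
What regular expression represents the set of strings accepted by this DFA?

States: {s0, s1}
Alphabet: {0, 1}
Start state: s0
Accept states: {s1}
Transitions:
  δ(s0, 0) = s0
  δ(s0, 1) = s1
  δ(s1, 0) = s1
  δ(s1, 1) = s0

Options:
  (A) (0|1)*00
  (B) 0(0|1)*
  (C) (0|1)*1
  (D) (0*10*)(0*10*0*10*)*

Check each option against the DFA on short strings; one disagreement eliminates an option:
  (A) (0|1)*00: on '1' the DFA goes s0 → s1 and accepts (s1 ∈ Accept), but the regex does not match it → eliminate
  (B) 0(0|1)*: on '0' the DFA goes s0 → s0 and rejects (s0 ∉ Accept), but the regex matches it → eliminate
  (C) (0|1)*1: on '10' the DFA goes s0 → s1 → s1 and accepts (s1 ∈ Accept), but the regex does not match it → eliminate
  (D) (0*10*)(0*10*0*10*)*: agrees with the DFA on every string of length ≤ 6
Only (D) is consistent with the DFA.
(D) (0*10*)(0*10*0*10*)*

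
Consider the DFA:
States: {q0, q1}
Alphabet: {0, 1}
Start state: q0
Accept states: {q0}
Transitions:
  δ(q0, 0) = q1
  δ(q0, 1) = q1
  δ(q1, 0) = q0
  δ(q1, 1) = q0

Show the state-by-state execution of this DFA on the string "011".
read '0': q0 → q1
  read '1': q1 → q0
  read '1': q0 → q1
q0 -> q1 -> q0 -> q1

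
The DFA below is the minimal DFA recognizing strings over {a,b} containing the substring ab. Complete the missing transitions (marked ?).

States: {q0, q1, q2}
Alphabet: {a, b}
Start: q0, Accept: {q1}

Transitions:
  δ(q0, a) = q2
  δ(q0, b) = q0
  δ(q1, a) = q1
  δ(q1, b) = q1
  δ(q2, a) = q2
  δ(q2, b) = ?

From the language and accept set, identify what each state tracks — q0: no a seen yet; q1: substring ab seen; q2: seen a a, waiting for b.
Each missing δ(q, a) is the state matching the new tracked value after reading a.
δ(q2, b) = q1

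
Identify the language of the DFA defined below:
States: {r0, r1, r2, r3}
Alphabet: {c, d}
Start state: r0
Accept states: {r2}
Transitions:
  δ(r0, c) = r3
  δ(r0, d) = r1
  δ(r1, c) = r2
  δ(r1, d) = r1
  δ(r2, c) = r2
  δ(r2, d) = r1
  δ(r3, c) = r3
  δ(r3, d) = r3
Testing a few strings:
  'c' → reject
  'cdd' → reject
  'dd' → reject
  'cd' → reject
State roles: r0=no input read; r1=started with d, last symbol d; r2=started with d, last symbol c; r3=started with c (dead)
All strings over {c,d} that start with d and end with c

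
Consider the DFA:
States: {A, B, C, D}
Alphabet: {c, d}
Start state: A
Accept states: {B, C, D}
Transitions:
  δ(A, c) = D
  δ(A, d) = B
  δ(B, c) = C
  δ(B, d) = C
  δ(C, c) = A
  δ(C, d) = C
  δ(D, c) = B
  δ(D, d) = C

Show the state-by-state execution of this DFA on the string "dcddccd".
read 'd': A → B
  read 'c': B → C
  read 'd': C → C
  read 'd': C → C
  read 'c': C → A
  read 'c': A → D
  read 'd': D → C
A -> B -> C -> C -> C -> A -> D -> C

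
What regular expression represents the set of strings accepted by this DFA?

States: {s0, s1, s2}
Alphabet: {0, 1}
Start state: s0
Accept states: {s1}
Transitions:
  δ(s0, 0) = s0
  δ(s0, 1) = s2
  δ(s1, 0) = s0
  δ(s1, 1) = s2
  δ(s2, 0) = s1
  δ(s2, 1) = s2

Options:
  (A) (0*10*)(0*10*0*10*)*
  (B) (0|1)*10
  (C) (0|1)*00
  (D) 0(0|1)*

Check each option against the DFA on short strings; one disagreement eliminates an option:
  (A) (0*10*)(0*10*0*10*)*: on '1' the DFA goes s0 → s2 and rejects (s2 ∉ Accept), but the regex matches it → eliminate
  (B) (0|1)*10: agrees with the DFA on every string of length ≤ 6
  (C) (0|1)*00: on '00' the DFA goes s0 → s0 → s0 and rejects (s0 ∉ Accept), but the regex matches it → eliminate
  (D) 0(0|1)*: on '0' the DFA goes s0 → s0 and rejects (s0 ∉ Accept), but the regex matches it → eliminate
Only (B) is consistent with the DFA.
(B) (0|1)*10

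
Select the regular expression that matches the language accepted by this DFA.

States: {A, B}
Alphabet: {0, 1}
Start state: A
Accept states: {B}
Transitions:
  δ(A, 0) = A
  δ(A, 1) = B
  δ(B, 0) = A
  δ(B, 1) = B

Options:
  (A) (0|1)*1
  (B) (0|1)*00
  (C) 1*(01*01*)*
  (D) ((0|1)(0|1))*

Check each option against the DFA on short strings; one disagreement eliminates an option:
  (A) (0|1)*1: agrees with the DFA on every string of length ≤ 6
  (B) (0|1)*00: on '1' the DFA goes A → B and accepts (B ∈ Accept), but the regex does not match it → eliminate
  (C) 1*(01*01*)*: on ε the DFA stays in A and rejects (A ∉ Accept), but the regex matches it → eliminate
  (D) ((0|1)(0|1))*: on ε the DFA stays in A and rejects (A ∉ Accept), but the regex matches it → eliminate
Only (A) is consistent with the DFA.
(A) (0|1)*1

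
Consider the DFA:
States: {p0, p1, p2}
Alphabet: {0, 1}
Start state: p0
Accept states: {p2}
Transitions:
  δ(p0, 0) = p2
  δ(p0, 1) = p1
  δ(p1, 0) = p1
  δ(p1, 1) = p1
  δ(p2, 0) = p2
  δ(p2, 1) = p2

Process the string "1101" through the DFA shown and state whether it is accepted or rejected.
Processing string "1101":
  p0 --1--> p1
  p1 --1--> p1
  p1 --0--> p1
  p1 --1--> p1
Final state: p1
Accept states: {p2}
No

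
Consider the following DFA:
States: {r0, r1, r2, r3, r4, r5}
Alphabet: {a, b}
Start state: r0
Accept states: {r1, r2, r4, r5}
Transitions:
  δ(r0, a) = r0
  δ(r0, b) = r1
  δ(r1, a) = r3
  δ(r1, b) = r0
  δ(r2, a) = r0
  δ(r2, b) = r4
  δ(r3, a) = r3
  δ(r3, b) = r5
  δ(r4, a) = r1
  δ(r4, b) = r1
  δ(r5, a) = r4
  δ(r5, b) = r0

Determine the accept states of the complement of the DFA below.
Complement accept states = All states \ Original accept states
= {r0, r1, r2, r3, r4, r5} \ {r1, r2, r4, r5}
{r0, r3}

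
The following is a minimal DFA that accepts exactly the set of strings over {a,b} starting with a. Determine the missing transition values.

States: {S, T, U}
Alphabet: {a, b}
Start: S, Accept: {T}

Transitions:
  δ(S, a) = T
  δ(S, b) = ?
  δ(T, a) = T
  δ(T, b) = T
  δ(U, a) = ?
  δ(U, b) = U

From the language and accept set, identify what each state tracks — S: no input read; T: started with a; U: started with b (dead).
Each missing δ(q, a) is the state matching the new tracked value after reading a.
δ(S, b) = U; δ(U, a) = U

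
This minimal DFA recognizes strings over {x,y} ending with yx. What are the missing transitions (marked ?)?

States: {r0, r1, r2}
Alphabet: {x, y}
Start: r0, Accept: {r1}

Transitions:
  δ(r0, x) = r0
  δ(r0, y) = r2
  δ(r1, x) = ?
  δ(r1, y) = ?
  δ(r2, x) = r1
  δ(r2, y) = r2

From the language and accept set, identify what each state tracks — r0: no suffix match; r1: suffix is yx; r2: one trailing y.
Each missing δ(q, a) is the state matching the new tracked value after reading a.
δ(r1, x) = r0; δ(r1, y) = r2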